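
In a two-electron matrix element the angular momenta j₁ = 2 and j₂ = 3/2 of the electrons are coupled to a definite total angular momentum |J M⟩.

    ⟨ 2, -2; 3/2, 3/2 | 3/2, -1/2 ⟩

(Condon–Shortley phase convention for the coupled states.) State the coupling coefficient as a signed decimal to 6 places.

+√(2/5) ≈ +0.632456

√[4·2!2!1!/6! · 0!4!3!0!1!2!] = √(32/5)
  +(−1)^2/∏(2,0,2,1,0,0)! = 1/4  (running 1/4)
⟨..|..⟩ = √(32/5)·(1/4) = +0.632456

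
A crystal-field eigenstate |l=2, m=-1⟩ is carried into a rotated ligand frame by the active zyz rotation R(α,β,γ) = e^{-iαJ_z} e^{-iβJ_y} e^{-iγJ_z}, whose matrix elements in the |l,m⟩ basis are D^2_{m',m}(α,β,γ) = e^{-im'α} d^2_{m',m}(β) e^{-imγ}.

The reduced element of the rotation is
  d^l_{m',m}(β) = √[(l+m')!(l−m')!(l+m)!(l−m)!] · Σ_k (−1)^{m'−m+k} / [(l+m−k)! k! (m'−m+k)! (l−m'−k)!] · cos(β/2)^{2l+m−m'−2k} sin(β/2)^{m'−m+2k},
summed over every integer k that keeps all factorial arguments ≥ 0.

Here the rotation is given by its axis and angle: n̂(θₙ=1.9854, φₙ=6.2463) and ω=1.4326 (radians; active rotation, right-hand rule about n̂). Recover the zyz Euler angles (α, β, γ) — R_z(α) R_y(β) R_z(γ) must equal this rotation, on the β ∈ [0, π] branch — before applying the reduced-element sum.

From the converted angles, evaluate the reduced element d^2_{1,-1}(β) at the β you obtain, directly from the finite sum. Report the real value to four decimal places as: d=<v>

Axis–angle → zyz. n̂ = (sinθₙcosφₙ, sinθₙsinφₙ, cosθₙ) = (+0.914653, -0.033753, -0.402827), ω = 1.4326.
R = I cosω + sinω [n̂]ₓ + (1−cosω) n̂n̂ᵀ gives
  R = [+0.859102, +0.372368, -0.351122; -0.425606, +0.138739, -0.894210; -0.284260, +0.917657, +0.277673]
β = atan2(√(R₁₃²+R₂₃²), R₃₃) = 1.289425; α = atan2(R₂₃, R₁₃) mod 2π = 4.338225; γ = atan2(R₃₂, −R₃₁) mod 2π = 1.270403
d^2_{1,-1}(β=1.2894) via the finite sum:
c=cos(1.289425/2)=0.799272, s=sin(1.289425/2)=0.600969; N=√[6·1·1·6]=6.000000
k: max(0,(-1)−(1))=0 … min(2+(-1),2−(1))=1
  k=0: (−1)^2·6.0000/(2)·0.7993^2·0.6010^2 = +0.692173
  k=1: (−1)^3·6.0000/(6)·0.7993^0·0.6010^4 = -0.130439
d^2_{1,-1}(1.2894) = +0.692173 -0.130439 = +0.561734

d=0.5617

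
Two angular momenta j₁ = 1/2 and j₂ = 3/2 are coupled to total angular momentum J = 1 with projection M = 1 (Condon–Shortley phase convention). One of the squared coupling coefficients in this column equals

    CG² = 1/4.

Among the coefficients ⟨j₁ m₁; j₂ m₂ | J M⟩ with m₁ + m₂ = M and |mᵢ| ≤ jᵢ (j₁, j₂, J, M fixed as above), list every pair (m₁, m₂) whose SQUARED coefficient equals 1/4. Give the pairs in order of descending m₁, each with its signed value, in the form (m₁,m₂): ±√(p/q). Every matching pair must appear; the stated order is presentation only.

(1/2,1/2): +√(1/4)

Admissible pairs with m₁+m₂ = M = 1: (-1/2,3/2), (1/2,1/2)
  (m₁,m₂)=(1/2,1/2): CG² = 1/4, CG = +√(1/4)   ← matches the target
  (m₁,m₂)=(-1/2,3/2): CG² = 3/4, CG = −√(3/4)
Pairs with CG² = 1/4: (1/2,1/2): +√(1/4)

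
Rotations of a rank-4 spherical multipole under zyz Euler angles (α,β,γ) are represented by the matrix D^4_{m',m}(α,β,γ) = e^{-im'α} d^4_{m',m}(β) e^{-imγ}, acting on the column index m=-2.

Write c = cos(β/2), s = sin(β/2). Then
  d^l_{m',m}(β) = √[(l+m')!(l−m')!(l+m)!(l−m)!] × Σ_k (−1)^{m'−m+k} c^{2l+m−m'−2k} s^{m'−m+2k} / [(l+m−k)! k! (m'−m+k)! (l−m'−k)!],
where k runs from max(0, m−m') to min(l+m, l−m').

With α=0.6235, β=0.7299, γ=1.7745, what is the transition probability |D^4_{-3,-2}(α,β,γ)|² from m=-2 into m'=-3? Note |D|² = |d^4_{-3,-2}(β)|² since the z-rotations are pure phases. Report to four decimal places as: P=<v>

P=0.2171

First d^4_{-3,-2}(β=0.7299), then the phase factors e^{-i(-3)α} and e^{-i(-2)γ}:
Half-angle: c=0.934142, s=0.356903. N=√(1·5040·2·720)=2693.993318
Admissible k: 1..2 (factorial args all ≥0)
  k=1: (−1)^0·2693.9933/(720)·0.9341^7·0.3569^1 = +0.828901
  k=2: (−1)^1·2693.9933/(240)·0.9341^5·0.3569^3 = -0.362993
d^4_{-3,-2}(0.7299) = +0.828901 -0.362993 = +0.465908
|D^4_{-3,-2}|² = |d^4_{-3,-2}(β)|² = (+0.465908)² = 0.217071 (the z-rotation phases have unit modulus)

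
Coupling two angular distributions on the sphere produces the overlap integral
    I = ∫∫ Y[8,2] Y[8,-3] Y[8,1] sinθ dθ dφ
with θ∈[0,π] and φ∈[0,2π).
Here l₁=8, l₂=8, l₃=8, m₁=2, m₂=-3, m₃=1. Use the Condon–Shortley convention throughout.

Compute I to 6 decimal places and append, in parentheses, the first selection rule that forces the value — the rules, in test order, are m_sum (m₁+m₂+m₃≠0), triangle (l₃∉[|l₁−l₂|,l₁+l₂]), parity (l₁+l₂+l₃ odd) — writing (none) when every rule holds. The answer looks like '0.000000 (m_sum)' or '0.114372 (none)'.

-0.049397 (none)

m-sum 0 ✓  L=24 even ✓  0≤8≤16 ✓
Π(2lᵢ+1) = 17×17×17 = 4913
triangle coeff Δ(8,8,8) = 1/236637794250
Σ_t [0,8]: t=0:+1/65548320768000 t=1:−1/128024064000 t=2:+1/2985984000 t=3:−1/373248000 t=4:+1/191102976 t=5:−1/373248000 t=6:+1/2985984000 t=7:−1/128024064000 t=8:+1/65548320768000 = 11/20808990720
(3j)²=490/96577 [(8 8 8; 0 0 0)], sign=+1
Σ_t [0,5]: t=0:+1/41803776000 t=1:−1/2090188800 t=2:+1/597196800 t=3:−1/746496000 t=4:+1/4180377600 t=5:−1/146313216000 = 11/97542144000
(3j)²=594/482885 [(8 8 8; 2 -3 1)], sign=-1
⇒ 4πI² = 989604/32273761
I = (-1)√(989604/32273761/(4π)) = -0.04939705
No selection rule forces the value: the integral is nonzero (none).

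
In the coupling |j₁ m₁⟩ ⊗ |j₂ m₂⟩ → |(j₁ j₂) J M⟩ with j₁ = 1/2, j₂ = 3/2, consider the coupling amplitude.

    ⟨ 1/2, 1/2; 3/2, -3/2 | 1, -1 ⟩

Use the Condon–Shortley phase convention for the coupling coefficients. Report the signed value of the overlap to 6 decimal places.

+0.866025

√[3·1!0!2!/4! · 1!0!0!3!0!2!] = √(3)
  +(−1)^0/∏(0,1,0,0,0,2)! = 1/2  (running 1/2)
⟨..|..⟩ = √(3)·(1/2) = +0.866025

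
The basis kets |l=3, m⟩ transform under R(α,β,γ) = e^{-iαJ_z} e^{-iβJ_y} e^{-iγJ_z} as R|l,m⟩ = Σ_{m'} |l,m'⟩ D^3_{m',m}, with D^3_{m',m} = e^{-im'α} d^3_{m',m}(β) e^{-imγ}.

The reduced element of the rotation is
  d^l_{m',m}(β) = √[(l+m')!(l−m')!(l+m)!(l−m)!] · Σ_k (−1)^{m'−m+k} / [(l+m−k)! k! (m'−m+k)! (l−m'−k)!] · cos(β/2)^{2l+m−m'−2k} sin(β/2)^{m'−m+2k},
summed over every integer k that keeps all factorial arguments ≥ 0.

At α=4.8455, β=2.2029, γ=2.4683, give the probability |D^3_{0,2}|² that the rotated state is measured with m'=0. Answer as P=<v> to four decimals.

P=0.2773

First d^3_{0,2}(β=2.2029), then the phase factors e^{-i(0)α} and e^{-i(2)γ}:
c=cos(2.202900/2)=0.452303, s=sin(2.202900/2)=0.891864; N=√[6·6·120·1]=65.726707
The bounds max(0,m−m')=2 and min(l+m,l−m')=3 give 2 terms
  k=2: (−1)^0·65.7267/(12)·0.4523^4·0.8919^2 = +0.182338
  k=3: (−1)^1·65.7267/(12)·0.4523^2·0.8919^4 = -0.708949
d^3_{0,2}(2.2029) = +0.182338 -0.708949 = -0.526611
|D^3_{0,2}|² = |d^3_{0,2}(β)|² = (-0.526611)² = 0.277319 (the z-rotation phases have unit modulus)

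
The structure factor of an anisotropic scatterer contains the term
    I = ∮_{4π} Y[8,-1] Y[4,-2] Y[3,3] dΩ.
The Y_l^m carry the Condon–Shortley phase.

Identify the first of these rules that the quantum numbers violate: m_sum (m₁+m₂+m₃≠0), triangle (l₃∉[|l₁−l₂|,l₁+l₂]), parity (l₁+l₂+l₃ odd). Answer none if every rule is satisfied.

triangle

Σmᵢ = 0  ✓
l₃∈[|l₁−l₂|,l₁+l₂]=[4,12] required, l₃=3 fails  ✗
Σlᵢ = 15 ⇒ odd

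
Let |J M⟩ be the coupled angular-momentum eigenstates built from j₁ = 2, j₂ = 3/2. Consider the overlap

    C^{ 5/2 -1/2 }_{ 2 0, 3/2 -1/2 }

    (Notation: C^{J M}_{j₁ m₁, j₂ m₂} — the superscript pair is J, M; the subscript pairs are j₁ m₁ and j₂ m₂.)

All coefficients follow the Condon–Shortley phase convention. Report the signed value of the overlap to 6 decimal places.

+0.292770  (= +√(3/35))

j₁+j₂−J=1  J+j₁−j₂=3  J−j₁+j₂=2  j₁+j₂+J+1=7
(j₁±m₁, j₂±m₂, J±M) = (2,2,1,2,2,3)
P² = 48/35
sum k=0..1:
  [0] +1/2 = 1/2
  [1] −1/4 = -1/4
S = 1/4
C² = P²·S² = 3/35 ; C = +0.292770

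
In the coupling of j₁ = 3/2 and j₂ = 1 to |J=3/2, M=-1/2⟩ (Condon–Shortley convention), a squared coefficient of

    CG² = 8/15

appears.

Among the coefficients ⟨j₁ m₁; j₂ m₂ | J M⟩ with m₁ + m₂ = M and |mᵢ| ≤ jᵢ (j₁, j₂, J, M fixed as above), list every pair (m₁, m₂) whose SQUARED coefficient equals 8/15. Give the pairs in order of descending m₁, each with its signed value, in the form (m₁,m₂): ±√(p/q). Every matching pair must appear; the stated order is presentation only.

(1/2,-1): +√(8/15)

Admissible pairs with m₁+m₂ = M = -1/2: (-3/2,1), (-1/2,0), (1/2,-1)
  (m₁,m₂)=(1/2,-1): CG² = 8/15, CG = +√(8/15)   ← matches the target
  (m₁,m₂)=(-1/2,0): CG² = 1/15, CG = −√(1/15)
  (m₁,m₂)=(-3/2,1): CG² = 2/5, CG = −√(2/5)
Pairs with CG² = 8/15: (1/2,-1): +√(8/15)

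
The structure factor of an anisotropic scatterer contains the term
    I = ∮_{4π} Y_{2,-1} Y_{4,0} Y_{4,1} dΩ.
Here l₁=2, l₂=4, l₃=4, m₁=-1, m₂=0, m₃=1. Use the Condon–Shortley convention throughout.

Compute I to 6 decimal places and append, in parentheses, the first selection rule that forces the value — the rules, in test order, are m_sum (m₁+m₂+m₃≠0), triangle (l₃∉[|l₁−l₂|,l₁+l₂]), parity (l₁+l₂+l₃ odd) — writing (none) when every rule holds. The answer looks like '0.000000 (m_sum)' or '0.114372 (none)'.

-0.044869 (none)

Rules hold: Σm=0, L=10 even, 2≤4≤6.
N = 5·9·9 = 405
Δ = 2!·2!·6!/11! = 1/13860
Racah Σ t=0..2: t=0:+1/192 t=1:−1/36 t=2:+1/192 = -5/288
⇒ 3j(2 4 4; 0 0 0)² = 20/693, sgn -1
Racah Σ t=1..2: t=1:−1/72 t=2:+1/96 = -1/288
⇒ 3j(2 4 4; -1 0 1)² = 1/462, sgn +1
4πI² = N·(3j₀)²·(3jₘ)² = 150/5929
I = -1·√(0.0252994/4π) = -0.04486937
No selection rule forces the value: the integral is nonzero (none).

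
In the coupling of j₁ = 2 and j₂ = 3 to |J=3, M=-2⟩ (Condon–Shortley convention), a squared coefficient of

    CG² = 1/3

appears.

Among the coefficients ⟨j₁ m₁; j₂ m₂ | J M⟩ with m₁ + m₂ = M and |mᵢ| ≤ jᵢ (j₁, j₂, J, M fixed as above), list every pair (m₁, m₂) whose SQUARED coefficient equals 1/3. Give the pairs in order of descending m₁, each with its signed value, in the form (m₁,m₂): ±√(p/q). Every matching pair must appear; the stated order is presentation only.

(-2,0): +√(1/3)

Admissible pairs with m₁+m₂ = M = -2: (-2,0), (-1,-1), (0,-2), (1,-3)
  (m₁,m₂)=(1,-3): CG² = 5/12, CG = +√(5/12)
  (m₁,m₂)=(0,-2): CG² = 0/1, CG = 0
  (m₁,m₂)=(-1,-1): CG² = 1/4, CG = −√(1/4)
  (m₁,m₂)=(-2,0): CG² = 1/3, CG = +√(1/3)   ← matches the target
Pairs with CG² = 1/3: (-2,0): +√(1/3)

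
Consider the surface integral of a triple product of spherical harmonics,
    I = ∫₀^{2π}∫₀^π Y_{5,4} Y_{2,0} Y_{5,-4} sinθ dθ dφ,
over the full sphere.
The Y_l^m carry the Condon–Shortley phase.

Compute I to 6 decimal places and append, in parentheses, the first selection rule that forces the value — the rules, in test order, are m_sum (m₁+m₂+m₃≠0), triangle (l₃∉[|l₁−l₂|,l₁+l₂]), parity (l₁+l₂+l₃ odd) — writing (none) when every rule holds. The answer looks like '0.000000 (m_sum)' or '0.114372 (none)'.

m-sum 0 ✓  L=12 even ✓  3≤5≤7 ✓
Π(2lᵢ+1) = 11×5×11 = 605
triangle coeff Δ(5,2,5) = 1/38610
Σ_t [0,2]: t=0:+1/2880 t=1:−1/576 t=2:+1/2880 = -1/960
(3j)²=10/429 [(5 2 5; 0 0 0)], sign=+1
Σ_t [0,1]: t=0:+1/20160 t=1:−1/40320 = 1/40320
(3j)²=6/715 [(5 2 5; 4 0 -4)], sign=-1
⇒ 4πI² = 20/169
I = (-1)√(20/169/(4π)) = -0.09704356
No selection rule forces the value: the integral is nonzero (none).

-0.097044 (none)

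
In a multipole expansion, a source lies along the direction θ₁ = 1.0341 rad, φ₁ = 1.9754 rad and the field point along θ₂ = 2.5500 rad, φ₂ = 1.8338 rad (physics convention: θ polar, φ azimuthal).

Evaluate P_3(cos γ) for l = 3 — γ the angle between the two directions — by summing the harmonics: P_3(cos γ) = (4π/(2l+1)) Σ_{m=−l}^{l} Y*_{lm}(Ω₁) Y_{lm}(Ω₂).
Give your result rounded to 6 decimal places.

-0.074794

Addition theorem: P_3(cos γ) = (4π/7) Σ_m Y*_{lm}(Ω₁) Y_{lm}(Ω₂), m = −3…3:
  term(m=-3) = 0.01746 + 0.00790j   from Y*(Ω₁)=0.24813 - 0.09254j, Y(Ω₂)=0.05135 + 0.05099j
  term(m=-2) = -0.09777 - 0.02845j   from Y*(Ω₁)=-0.26632 - 0.27932j, Y(Ω₂)=0.22817 - 0.13247j
  term(m=-1) = 0.03721 + 0.00530j   from Y*(Ω₁)=-0.03358 + 0.07842j, Y(Ω₂)=-0.11456 - 0.42551j
  term(m=+0) = 0.04452 + 0.00000j   from Y*(Ω₁)=-0.32301 + 0.00000j, Y(Ω₂)=-0.13782 + 0.00000j
  term(m=+1) = 0.03721 - 0.00530j   from Y*(Ω₁)=0.03358 + 0.07842j, Y(Ω₂)=0.11456 - 0.42551j
  term(m=+2) = -0.09777 + 0.02845j   from Y*(Ω₁)=-0.26632 + 0.27932j, Y(Ω₂)=0.22817 + 0.13247j
  term(m=+3) = 0.01746 - 0.00790j   from Y*(Ω₁)=-0.24813 - 0.09254j, Y(Ω₂)=-0.05135 + 0.05099j
Σ over m = -0.04166 + 0.00000j; ×(4π/7) → -0.07479 + 0.00000j. Real part: -0.074794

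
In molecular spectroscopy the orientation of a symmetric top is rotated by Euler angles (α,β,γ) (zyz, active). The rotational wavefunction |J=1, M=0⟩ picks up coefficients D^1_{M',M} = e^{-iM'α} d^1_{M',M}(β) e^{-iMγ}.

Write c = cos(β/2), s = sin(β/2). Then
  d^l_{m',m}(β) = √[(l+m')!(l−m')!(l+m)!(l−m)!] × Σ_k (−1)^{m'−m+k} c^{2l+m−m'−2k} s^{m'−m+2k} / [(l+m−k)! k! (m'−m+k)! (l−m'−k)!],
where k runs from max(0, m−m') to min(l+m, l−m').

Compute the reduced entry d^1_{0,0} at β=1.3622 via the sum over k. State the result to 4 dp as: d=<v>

d^1_{0,0}(β=1.3622) via the finite sum:
With c≡cos(β/2)=0.776881 and s≡sin(β/2)=0.629648, N=[1·1·1·1]^{1/2}=1.000000
The bounds max(0,m−m')=0 and min(l+m,l−m')=1 give 2 terms
  k=0: (−1)^0·1.0000/(1)·0.7769^2·0.6296^0 = +0.603543
  k=1: (−1)^1·1.0000/(1)·0.7769^0·0.6296^2 = -0.396457
d^1_{0,0}(1.3622) = +0.603543 -0.396457 = +0.207087

d=0.2071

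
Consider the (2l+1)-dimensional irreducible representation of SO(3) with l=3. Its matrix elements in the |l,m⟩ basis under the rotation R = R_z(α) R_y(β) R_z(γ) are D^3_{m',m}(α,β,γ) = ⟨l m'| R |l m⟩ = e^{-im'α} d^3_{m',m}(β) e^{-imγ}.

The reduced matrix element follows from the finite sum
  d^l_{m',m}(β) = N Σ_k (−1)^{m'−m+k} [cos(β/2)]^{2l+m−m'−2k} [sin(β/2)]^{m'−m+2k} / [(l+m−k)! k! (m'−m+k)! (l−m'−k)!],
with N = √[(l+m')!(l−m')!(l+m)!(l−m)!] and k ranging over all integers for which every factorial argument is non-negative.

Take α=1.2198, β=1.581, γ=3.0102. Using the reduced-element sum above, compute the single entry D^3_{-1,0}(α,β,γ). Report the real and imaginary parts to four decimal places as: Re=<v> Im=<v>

Re=-0.1488 Im=-0.4064

D^3_{-1,0}(1.2198,1.5810,3.0102) = e^{-i·-1·1.2198}·d^3_{-1,0}(1.5810)·e^{-i·0·3.0102}. Compute d first:
Half-angle: c=0.703490, s=0.710705. N=√(2·24·6·6)=41.569219
The bounds max(0,m−m')=1 and min(l+m,l−m')=3 give 3 terms
  k=1: (−1)^0·41.5692/(12)·0.7035^5·0.7107^1 = +0.424199
  k=2: (−1)^1·41.5692/(4)·0.7035^3·0.7107^3 = -1.298835
  k=3: (−1)^2·41.5692/(12)·0.7035^1·0.7107^5 = +0.441871
d^3_{-1,0}(1.5810) = +0.424199 -1.298835 +0.441871 = -0.432765
D = (+0.343834+0.939031i)·(-0.432765)·(+1.000000+0.000000i) = -0.148799-0.406379i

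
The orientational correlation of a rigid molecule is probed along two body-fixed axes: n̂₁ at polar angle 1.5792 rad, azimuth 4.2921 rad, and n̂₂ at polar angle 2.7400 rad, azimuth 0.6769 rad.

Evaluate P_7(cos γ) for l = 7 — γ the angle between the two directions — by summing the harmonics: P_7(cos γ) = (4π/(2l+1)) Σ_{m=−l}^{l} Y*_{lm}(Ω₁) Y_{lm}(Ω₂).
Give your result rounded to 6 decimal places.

Addition theorem: P_7(cos γ) = (4π/15) Σ_m Y*_{lm}(Ω₁) Y_{lm}(Ω₂), m = −7…7:
  m=-7: Y*=(0.099107, -0.489994)  Y=(0.000018, 0.000697)  product (0.000343, 0.000060)
  m=-6: Y*=(-0.012795, -0.009132)  Y=(0.003722, -0.004886)  product (-0.000092, 0.000029)
  m=-5: Y*=(0.316122, -0.185497)  Y=(-0.032545, 0.008065)  product (-0.008792, 0.008586)
  m=-4: Y*=(-0.002037, -0.018380)  Y=(0.114653, 0.053137)  product (0.000743, -0.002216)
  m=-3: Y*=(0.315562, 0.101059)  Y=(-0.145831, -0.294412)  product (-0.016266, -0.107642)
  m=-2: Y*=(0.013148, -0.014685)  Y=(-0.115814, 0.525309)  product (0.006191, 0.008607)
  m=-1: Y*=(0.130058, 0.291010)  Y=(0.291032, -0.233858)  product (0.105906, 0.054278)
  m=+0: Y*=(0.020071, -0.000000)  Y=(0.293270, 0.000000)  product (0.005886, 0.000000)
  m=+1: Y*=(-0.130058, 0.291010)  Y=(-0.291032, -0.233858)  product (0.105906, -0.054278)
  m=+2: Y*=(0.013148, 0.014685)  Y=(-0.115814, -0.525309)  product (0.006191, -0.008607)
  m=+3: Y*=(-0.315562, 0.101059)  Y=(0.145831, -0.294412)  product (-0.016266, 0.107642)
  m=+4: Y*=(-0.002037, 0.018380)  Y=(0.114653, -0.053137)  product (0.000743, 0.002216)
  m=+5: Y*=(-0.316122, -0.185497)  Y=(0.032545, 0.008065)  product (-0.008792, -0.008586)
  m=+6: Y*=(-0.012795, 0.009132)  Y=(0.003722, 0.004886)  product (-0.000092, -0.000029)
  m=+7: Y*=(-0.099107, -0.489994)  Y=(-0.000018, 0.000697)  product (0.000343, -0.000060)
Total Σ_m = (0.181954, 0.000000). Multiply by 0.837758: (0.152433, 0.000000). P_7(cos γ) = 0.152433

0.152433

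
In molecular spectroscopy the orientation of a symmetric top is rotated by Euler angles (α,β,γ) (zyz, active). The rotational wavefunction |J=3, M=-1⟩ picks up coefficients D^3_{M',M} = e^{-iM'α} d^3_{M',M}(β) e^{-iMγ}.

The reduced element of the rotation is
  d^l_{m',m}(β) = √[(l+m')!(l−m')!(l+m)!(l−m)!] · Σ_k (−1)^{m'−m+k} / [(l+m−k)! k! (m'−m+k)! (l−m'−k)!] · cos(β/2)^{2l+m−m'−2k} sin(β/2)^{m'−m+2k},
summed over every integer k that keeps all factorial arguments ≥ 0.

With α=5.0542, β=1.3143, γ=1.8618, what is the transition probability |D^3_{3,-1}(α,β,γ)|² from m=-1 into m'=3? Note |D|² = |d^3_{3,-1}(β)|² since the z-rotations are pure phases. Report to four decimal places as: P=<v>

D^3_{3,-1}(5.0542,1.3143,1.8618) = e^{-i·3·5.0542}·d^3_{3,-1}(1.3143)·e^{-i·-1·1.8618}. Compute d first:
c=cos(1.314300/2)=0.791736, s=sin(1.314300/2)=0.610863; N=√[720·1·2·24]=185.903201
Admissible k: 0..0 (factorial args all ≥0)
  k=0: (−1)^4·185.9032/(48)·0.7917^2·0.6109^4 = +0.338051
d^3_{3,-1}(1.3143) = +0.338051
|D^3_{3,-1}|² = |d^3_{3,-1}(β)|² = (+0.338051)² = 0.114278 (the z-rotation phases have unit modulus)

P=0.1143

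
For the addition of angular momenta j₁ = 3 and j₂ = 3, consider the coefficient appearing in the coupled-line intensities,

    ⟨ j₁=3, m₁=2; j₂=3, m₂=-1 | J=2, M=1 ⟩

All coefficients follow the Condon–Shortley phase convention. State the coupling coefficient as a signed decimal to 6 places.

√[5·4!2!2!/9! · 5!1!2!4!3!1!] = √(320/7)
  +(−1)^0/∏(0,4,1,2,1,0)! = 1/48  (running 1/48)
  +(−1)^1/∏(1,3,0,1,2,1)! = -1/12  (running -1/16)
⟨..|..⟩ = √(320/7)·(-1/16) = -0.422577

-0.422577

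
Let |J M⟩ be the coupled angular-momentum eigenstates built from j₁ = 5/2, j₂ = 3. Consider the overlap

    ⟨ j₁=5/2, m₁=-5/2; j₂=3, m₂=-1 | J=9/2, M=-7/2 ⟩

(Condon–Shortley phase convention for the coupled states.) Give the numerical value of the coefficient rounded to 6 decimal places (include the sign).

-0.710669

triangle: 1!·4!·5!/11! = 2880/39916800
(j±m)!: 0!·5!·2!·4!·1!·8! = 232243200
prefactor² = (2J+1)·Δ·N² = 1843200/11
  k=1: −1/(1!·0!·4!·1!·0!·4!) = -1/576
Σ = -1/576  ⇒  CG² = 1843200/11·(-1/576)² = 50/99
CG = −√(50/99) = -0.710669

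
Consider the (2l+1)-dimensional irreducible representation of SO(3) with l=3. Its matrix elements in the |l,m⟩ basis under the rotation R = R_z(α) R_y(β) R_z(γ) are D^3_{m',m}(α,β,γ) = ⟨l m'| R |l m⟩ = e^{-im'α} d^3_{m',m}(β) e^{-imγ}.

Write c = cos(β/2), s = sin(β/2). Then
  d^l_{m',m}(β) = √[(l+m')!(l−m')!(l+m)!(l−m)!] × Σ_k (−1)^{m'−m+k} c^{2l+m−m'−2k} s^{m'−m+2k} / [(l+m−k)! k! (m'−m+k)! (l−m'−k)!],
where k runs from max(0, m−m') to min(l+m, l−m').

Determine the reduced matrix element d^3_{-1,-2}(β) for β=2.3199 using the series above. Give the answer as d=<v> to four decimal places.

d^3_{-1,-2}(β=2.3199) via the finite sum:
With c≡cos(β/2)=0.399385 and s≡sin(β/2)=0.916783, N=[2·24·1·120]^{1/2}=75.894664
Admissible k: 0..1 (factorial args all ≥0)
  k=0: (−1)^1·75.8947/(24)·0.3994^5·0.9168^1 = -0.029460
  k=1: (−1)^2·75.8947/(12)·0.3994^3·0.9168^3 = +0.310460
d^3_{-1,-2}(2.3199) = -0.029460 +0.310460 = +0.281001

d=0.2810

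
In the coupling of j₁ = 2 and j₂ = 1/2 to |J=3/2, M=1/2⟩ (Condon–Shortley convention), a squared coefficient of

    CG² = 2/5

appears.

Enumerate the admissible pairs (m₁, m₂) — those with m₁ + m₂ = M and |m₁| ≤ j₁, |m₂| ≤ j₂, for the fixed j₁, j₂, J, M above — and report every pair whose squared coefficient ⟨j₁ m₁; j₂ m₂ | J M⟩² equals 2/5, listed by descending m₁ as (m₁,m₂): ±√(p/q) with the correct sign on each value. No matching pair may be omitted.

(0,1/2): −√(2/5)

Admissible pairs with m₁+m₂ = M = 1/2: (0,1/2), (1,-1/2)
  (m₁,m₂)=(1,-1/2): CG² = 3/5, CG = +√(3/5)
  (m₁,m₂)=(0,1/2): CG² = 2/5, CG = −√(2/5)   ← matches the target
Pairs with CG² = 2/5: (0,1/2): −√(2/5)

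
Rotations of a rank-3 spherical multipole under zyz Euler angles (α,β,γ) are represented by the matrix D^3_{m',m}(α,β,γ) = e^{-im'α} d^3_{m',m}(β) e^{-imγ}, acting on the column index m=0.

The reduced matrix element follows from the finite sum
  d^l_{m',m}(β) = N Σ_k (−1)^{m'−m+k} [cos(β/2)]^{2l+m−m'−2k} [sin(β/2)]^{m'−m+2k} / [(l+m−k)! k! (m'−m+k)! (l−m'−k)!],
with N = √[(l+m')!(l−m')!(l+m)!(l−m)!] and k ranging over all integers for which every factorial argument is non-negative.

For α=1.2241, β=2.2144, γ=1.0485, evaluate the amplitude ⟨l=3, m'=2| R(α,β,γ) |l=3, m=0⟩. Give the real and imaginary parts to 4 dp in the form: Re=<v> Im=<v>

First d^3_{2,0}(β=2.2144), then the phase factors e^{-i(2)α} and e^{-i(0)γ}:
Half-angle: c=0.447168, s=0.894450. N=√(120·1·6·6)=65.726707
k: max(0,(0)−(2))=0 … min(3+(0),3−(2))=1
  k=0: (−1)^2·65.7267/(12)·0.4472^4·0.8945^2 = +0.175208
  k=1: (−1)^3·65.7267/(12)·0.4472^2·0.8945^4 = -0.701013
d^3_{2,0}(2.2144) = +0.175208 -0.701013 = -0.525805
D = (-0.769082-0.639150i)·(-0.525805)·(+1.000000+0.000000i) = +0.404387+0.336068i

Re=0.4044 Im=0.3361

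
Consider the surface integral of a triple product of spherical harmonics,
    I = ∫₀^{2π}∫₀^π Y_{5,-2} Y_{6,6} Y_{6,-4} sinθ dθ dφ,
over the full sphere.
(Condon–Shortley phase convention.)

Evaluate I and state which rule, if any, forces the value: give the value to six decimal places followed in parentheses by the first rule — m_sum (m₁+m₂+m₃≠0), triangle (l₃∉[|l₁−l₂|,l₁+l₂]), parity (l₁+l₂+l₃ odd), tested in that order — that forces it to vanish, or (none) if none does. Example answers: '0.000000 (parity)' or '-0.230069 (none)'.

Σlᵢ=17 odd — θ-integrand is odd under cosθ→−cosθ; I=0

0.000000 (parity)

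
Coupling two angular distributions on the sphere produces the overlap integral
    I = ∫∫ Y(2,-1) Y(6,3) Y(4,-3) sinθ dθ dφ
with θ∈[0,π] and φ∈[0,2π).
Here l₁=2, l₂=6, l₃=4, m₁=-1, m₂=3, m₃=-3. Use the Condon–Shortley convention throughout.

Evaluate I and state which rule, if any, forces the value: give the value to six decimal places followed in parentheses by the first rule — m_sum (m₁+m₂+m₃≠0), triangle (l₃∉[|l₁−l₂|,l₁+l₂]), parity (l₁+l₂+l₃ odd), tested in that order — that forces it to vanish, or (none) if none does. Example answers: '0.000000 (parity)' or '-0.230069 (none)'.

m-sum = -1 + 3 − 3 = -1 ≠ 0 ⇒ I = 0

0.000000 (m_sum)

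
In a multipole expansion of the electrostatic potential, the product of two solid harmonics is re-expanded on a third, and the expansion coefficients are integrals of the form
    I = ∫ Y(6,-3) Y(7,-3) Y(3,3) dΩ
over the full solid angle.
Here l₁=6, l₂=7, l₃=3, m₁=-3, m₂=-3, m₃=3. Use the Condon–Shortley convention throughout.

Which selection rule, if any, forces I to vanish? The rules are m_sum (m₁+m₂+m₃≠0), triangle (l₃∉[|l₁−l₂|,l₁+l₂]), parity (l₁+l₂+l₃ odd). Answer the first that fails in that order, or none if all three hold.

m_sum

azimuthal sum: -3 − 3 + 3 = -3  ✗
1 ≤ 3 ≤ 13 (triangle on l)
L = 6 + 7 + 3 = 16 (even)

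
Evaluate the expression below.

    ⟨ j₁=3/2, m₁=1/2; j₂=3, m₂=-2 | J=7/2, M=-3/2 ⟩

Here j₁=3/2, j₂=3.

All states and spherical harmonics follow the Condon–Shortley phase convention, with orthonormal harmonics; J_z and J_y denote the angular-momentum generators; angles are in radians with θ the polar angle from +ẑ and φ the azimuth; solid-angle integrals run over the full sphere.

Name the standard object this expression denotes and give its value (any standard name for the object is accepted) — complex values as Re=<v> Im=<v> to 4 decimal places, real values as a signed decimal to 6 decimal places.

Clebsch–Gordan coefficient, +√(3/7) ≈ +0.654654

This is a Clebsch–Gordan (vector-coupling) coefficient.
√[8·1!2!5!/9! · 2!1!1!5!2!5!] = √(6400/21)
  +(−1)^0/∏(0,1,1,1,1,4)! = 1/24  (running 1/24)
  +(−1)^1/∏(1,0,0,0,2,5)! = -1/240  (running 3/80)
⟨..|..⟩ = √(6400/21)·(3/80) = +0.654654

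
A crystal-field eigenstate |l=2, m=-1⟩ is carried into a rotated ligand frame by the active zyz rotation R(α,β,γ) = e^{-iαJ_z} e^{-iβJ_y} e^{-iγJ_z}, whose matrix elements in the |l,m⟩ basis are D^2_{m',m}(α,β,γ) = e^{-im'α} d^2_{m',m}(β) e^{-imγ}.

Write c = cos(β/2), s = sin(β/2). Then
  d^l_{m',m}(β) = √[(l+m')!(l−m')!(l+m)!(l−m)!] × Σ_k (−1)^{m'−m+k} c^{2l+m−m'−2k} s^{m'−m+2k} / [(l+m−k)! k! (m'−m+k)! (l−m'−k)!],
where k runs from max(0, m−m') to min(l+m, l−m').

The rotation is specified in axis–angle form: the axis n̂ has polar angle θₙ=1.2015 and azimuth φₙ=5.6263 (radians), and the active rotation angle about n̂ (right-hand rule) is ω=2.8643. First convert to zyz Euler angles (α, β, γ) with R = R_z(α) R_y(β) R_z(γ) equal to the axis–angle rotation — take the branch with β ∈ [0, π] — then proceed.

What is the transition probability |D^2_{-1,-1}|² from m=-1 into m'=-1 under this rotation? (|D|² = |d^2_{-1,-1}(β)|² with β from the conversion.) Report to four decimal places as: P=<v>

P=0.1256

Axis–angle → zyz. n̂ = (sinθₙcosφₙ, sinθₙsinφₙ, cosθₙ) = (+0.738510, -0.569484, +0.360959), ω = 2.8643.
R = I cosω + sinω [n̂]ₓ + (1−cosω) n̂n̂ᵀ gives
  R = [+0.108159, -0.923887, +0.367063; -0.726259, -0.325565, -0.605438; +0.678859, -0.201100, -0.706194]
β = atan2(√(R₁₃²+R₂₃²), R₃₃) = 2.354904; α = atan2(R₂₃, R₁₃) mod 2π = 5.257411; γ = atan2(R₃₂, −R₃₁) mod 2π = 3.429589
First d^2_{-1,-1}(β=2.3549), then the phase factors e^{-i(-1)α} and e^{-i(-1)γ}:
With c≡cos(β/2)=0.383279 and s≡sin(β/2)=0.923633, N=[1·6·1·6]^{1/2}=6.000000
The bounds max(0,m−m')=0 and min(l+m,l−m')=1 give 2 terms
  k=0: (−1)^0·6.0000/(6)·0.3833^4·0.9236^0 = +0.021580
  k=1: (−1)^1·6.0000/(2)·0.3833^2·0.9236^2 = -0.375968
d^2_{-1,-1}(2.3549) = +0.021580 -0.375968 = -0.354387
|D^2_{-1,-1}|² = |d^2_{-1,-1}(β)|² = (-0.354387)² = 0.125590 (the z-rotation phases have unit modulus)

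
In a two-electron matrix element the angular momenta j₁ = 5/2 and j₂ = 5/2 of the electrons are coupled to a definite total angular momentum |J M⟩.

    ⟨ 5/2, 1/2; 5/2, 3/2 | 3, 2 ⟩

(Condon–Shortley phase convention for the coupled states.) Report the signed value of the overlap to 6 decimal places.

triangle: 2!·3!·3!/9! = 72/362880
(j±m)!: 3!·2!·4!·1!·5!·1! = 34560
prefactor² = (2J+1)·Δ·N² = 48
  k=1: −1/(1!·1!·1!·3!·2!·0!) = -1/12
  k=2: +1/(2!·0!·0!·2!·3!·1!) = 1/24
Σ = -1/24  ⇒  CG² = 48·(-1/24)² = 1/12
CG = −√(1/12) = -0.288675

-0.288675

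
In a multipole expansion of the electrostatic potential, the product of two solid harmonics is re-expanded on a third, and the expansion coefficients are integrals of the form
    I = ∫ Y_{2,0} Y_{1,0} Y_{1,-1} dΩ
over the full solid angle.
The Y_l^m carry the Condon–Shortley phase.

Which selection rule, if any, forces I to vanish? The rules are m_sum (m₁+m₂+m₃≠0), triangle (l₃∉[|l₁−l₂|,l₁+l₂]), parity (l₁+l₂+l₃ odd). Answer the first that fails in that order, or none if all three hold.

m_sum

m₁+m₂+m₃ = 0 + 0 − 1 = -1  ✗
triangle: |2−1|=1 ≤ l₃=1 ≤ 2+1=3
parity: l₁+l₂+l₃ = 4 is even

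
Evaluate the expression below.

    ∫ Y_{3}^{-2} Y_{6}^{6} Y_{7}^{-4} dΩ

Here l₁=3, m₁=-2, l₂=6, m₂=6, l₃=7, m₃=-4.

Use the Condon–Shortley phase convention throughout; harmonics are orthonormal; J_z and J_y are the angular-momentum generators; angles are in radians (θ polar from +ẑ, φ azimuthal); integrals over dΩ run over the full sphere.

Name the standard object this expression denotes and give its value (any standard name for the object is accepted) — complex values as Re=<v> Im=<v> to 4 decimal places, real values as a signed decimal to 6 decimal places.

Gaunt coefficient, -0.073059

This is a Gaunt coefficient — the integral of a triple product of spherical harmonics over the sphere.
m-sum 0 ✓  L=16 even ✓  3≤7≤9 ✓
Π(2lᵢ+1) = 7×13×15 = 1365
triangle coeff Δ(3,6,7) = 1/2042040
Σ_t [0,2]: t=0:+1/207360 t=1:−1/57600 t=2:+1/207360 = -1/129600
(3j)²=168/12155 [(3 6 7; 0 0 0)], sign=+1
Σ_t [2,2]: t=2:+1/43545600 = 1/43545600
(3j)²=11/3094 [(3 6 7; -2 6 -4)], sign=-1
⇒ 4πI² = 252/3757
I = (-1)√(252/3757/(4π)) = -0.07305917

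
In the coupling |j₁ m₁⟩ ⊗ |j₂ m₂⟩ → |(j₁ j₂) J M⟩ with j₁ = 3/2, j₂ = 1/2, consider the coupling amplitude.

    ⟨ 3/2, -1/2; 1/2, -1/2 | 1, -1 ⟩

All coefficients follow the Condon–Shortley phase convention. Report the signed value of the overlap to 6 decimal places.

j₁+j₂−J=1  J+j₁−j₂=2  J−j₁+j₂=0  j₁+j₂+J+1=4
(j₁±m₁, j₂±m₂, J±M) = (1,2,0,1,0,2)
P² = 1
sum k=0..0:
  [0] +1/2 = 1/2
S = 1/2
C² = P²·S² = 1/4 ; C = +0.500000

+√(1/4) = +0.500000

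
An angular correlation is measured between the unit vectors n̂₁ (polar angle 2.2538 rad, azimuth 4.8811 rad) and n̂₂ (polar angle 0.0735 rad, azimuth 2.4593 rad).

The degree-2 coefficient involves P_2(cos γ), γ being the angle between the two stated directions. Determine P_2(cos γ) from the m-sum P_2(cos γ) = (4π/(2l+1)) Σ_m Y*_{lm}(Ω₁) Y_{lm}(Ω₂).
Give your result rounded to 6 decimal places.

Summing Y*_{l m}(θ₁,φ₁)·Y_{l m}(θ₂,φ₂) over m ∈ [−2, 2]; prefactor 4π/(2·2+1) = 2.513274:
  m=-2: Y*=-0.21931 - 0.07694j  Y=0.00043 + 0.00204j  product 0.00006 - 0.00048j
  m=-1: Y*=-0.06350 + 0.37283j  Y=-0.04391 - 0.03568j  product 0.01609 - 0.01411j
  m=+0: Y*=0.06149 + 0.00000j  Y=0.62568 + 0.00000j  product 0.03847 + 0.00000j
  m=+1: Y*=0.06350 + 0.37283j  Y=0.04391 - 0.03568j  product 0.01609 + 0.01411j
  m=+2: Y*=-0.21931 + 0.07694j  Y=0.00043 - 0.00204j  product 0.00006 + 0.00048j
Σ over m = 0.07078 + 0.00000j; ×(4π/5) → 0.17789 + 0.00000j. Real part: 0.177887

0.177887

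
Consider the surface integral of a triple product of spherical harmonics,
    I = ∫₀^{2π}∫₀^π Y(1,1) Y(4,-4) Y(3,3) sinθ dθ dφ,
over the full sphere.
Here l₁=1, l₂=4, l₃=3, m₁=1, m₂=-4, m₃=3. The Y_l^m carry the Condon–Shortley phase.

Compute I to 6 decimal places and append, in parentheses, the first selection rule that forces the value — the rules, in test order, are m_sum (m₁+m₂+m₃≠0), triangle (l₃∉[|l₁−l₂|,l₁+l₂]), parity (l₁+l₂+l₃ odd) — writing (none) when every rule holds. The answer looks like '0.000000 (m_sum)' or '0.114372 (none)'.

Rules hold: Σm=0, L=8 even, 3≤3≤5.
N = 3·9·7 = 189
Δ = 2!·0!·6!/9! = 1/252
Racah Σ t=1..1: t=1:−1/36 = -1/36
⇒ 3j(1 4 3; 0 0 0)² = 4/63, sgn +1
Racah Σ t=0..0: t=0:+1/1440 = 1/1440
⇒ 3j(1 4 3; 1 -4 3)² = 1/9, sgn +1
4πI² = N·(3j₀)²·(3jₘ)² = 4/3
I = +1·√(1.33333/4π) = 0.32573501
No selection rule forces the value: the integral is nonzero (none).

0.325735 (none)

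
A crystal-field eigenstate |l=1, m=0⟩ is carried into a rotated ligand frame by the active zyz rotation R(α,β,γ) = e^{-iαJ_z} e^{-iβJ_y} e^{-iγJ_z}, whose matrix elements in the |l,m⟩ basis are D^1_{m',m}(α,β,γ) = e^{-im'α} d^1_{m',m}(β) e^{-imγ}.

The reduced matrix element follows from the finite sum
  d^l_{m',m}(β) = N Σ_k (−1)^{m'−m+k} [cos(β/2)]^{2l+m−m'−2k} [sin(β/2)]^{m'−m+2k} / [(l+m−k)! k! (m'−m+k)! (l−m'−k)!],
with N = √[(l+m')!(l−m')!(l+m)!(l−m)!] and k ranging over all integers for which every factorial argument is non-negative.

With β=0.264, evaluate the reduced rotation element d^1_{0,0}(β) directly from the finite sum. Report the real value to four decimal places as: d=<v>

d^1_{0,0}(β=0.2640) via the finite sum:
Half-angle: c=0.991301, s=0.131617. N=√(1·1·1·1)=1.000000
k: max(0,(0)−(0))=0 … min(1+(0),1−(0))=1
  k=0: (−1)^0·1.0000/(1)·0.9913^2·0.1316^0 = +0.982677
  k=1: (−1)^1·1.0000/(1)·0.9913^0·0.1316^2 = -0.017323
d^1_{0,0}(0.2640) = +0.982677 -0.017323 = +0.965354

d=0.9654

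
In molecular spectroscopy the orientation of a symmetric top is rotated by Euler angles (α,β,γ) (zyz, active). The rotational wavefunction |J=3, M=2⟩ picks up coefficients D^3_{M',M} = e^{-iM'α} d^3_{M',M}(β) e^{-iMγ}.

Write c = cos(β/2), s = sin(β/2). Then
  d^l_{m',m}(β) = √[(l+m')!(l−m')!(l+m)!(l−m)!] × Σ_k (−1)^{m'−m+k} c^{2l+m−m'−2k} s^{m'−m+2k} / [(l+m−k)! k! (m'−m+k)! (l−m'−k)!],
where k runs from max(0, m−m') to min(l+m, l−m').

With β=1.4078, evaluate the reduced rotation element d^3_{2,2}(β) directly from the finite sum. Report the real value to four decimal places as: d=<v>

d^3_{2,2}(β=1.4078) via the finite sum:
Half-angle: c=0.762324, s=0.647196. N=√(120·1·120·1)=120.000000
k: max(0,(2)−(2))=0 … min(3+(2),3−(2))=1
  k=0: (−1)^0·120.0000/(120)·0.7623^6·0.6472^0 = +0.196262
  k=1: (−1)^1·120.0000/(24)·0.7623^4·0.6472^2 = -0.707293
d^3_{2,2}(1.4078) = +0.196262 -0.707293 = -0.511031

d=-0.5110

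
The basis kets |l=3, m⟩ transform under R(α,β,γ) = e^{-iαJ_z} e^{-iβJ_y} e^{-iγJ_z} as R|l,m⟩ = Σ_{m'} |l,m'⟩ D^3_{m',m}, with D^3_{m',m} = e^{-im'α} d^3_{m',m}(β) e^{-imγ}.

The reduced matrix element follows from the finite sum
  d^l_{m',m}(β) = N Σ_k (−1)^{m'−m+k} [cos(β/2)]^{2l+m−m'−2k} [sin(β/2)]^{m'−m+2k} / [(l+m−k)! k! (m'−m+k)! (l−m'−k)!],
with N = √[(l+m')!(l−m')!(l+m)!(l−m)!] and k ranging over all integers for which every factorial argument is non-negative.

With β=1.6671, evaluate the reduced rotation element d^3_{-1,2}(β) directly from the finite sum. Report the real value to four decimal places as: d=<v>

d^3_{-1,2}(β=1.6671) via the finite sum:
c=cos(1.667100/2)=0.672252, s=sin(1.667100/2)=0.740323; N=√[2·24·120·1]=75.894664
The bounds max(0,m−m')=3 and min(l+m,l−m')=4 give 2 terms
  k=3: (−1)^0·75.8947/(12)·0.6723^3·0.7403^3 = +0.779631
  k=4: (−1)^1·75.8947/(24)·0.6723^1·0.7403^5 = -0.472756
d^3_{-1,2}(1.6671) = +0.779631 -0.472756 = +0.306875

d=0.3069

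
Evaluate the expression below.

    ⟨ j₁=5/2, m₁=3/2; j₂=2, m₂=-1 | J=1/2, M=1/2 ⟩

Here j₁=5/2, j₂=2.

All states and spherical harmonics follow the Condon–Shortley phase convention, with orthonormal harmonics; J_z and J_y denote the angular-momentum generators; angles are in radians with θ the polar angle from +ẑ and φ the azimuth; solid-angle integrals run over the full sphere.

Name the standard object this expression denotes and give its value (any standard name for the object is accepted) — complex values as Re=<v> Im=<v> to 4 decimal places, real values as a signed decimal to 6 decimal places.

Clebsch–Gordan coefficient, −√(4/15) ≈ -0.516398

This is a Clebsch–Gordan (vector-coupling) coefficient.
√[2·4!1!0!/6! · 4!1!1!3!1!0!] = √(48/5)
  +(−1)^1/∏(1,3,0,0,1,0)! = -1/6  (running -1/6)
⟨..|..⟩ = √(48/5)·(-1/6) = -0.516398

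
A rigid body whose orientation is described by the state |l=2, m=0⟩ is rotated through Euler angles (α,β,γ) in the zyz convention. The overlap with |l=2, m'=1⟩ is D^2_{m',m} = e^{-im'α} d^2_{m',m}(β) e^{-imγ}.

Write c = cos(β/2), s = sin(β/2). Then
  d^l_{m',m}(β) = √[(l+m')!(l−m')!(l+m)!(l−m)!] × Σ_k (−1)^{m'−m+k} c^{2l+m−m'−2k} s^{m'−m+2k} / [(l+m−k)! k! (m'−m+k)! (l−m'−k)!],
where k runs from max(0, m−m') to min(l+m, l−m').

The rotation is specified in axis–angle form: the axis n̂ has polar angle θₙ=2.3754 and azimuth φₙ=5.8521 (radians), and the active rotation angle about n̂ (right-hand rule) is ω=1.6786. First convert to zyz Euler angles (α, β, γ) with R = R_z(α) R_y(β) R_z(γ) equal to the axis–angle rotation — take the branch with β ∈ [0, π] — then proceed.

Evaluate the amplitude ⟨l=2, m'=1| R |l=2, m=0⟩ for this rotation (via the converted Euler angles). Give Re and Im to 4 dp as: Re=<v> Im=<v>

Re=0.4528 Im=-0.2262

Axis–angle → zyz. n̂ = (sinθₙcosφₙ, sinθₙsinφₙ, cosθₙ) = (+0.629960, -0.289741, -0.720556), ω = 1.6786.
R = I cosω + sinω [n̂]ₓ + (1−cosω) n̂n̂ᵀ gives
  R = [+0.331954, +0.514209, -0.790820; -0.918537, -0.014613, -0.395065; -0.214702, +0.857540, +0.467469]
β = atan2(√(R₁₃²+R₂₃²), R₃₃) = 1.084371; α = atan2(R₂₃, R₁₃) mod 2π = 3.604892; γ = atan2(R₃₂, −R₃₁) mod 2π = 1.325470
D^2_{1,0}(3.6049,1.0844,1.3255) = e^{-i·1·3.6049}·d^2_{1,0}(1.0844)·e^{-i·0·1.3255}. Compute d first:
Half-angle: c=0.856583, s=0.516009. N=√(6·1·2·2)=4.898979
Admissible k: 0..1 (factorial args all ≥0)
  k=0: (−1)^1·4.8990/(2)·0.8566^3·0.5160^1 = -0.794404
  k=1: (−1)^2·4.8990/(2)·0.8566^1·0.5160^3 = +0.288282
d^2_{1,0}(1.0844) = -0.794404 +0.288282 = -0.506122
Phases: e^{-i·(1)·3.6049}=-0.894583+0.446902i, e^{-i·(0)·1.3255}=+1.000000+0.000000i ⇒ D=+0.452768-0.226187i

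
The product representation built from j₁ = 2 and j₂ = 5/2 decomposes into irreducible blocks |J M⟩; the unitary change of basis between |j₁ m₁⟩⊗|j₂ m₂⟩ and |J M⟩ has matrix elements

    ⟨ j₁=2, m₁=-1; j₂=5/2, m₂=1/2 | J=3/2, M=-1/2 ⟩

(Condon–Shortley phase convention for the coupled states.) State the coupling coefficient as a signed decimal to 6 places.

+√(5/21) = +0.487950

√[4·3!1!2!/7! · 1!3!3!2!1!2!] = √(48/35)
  +(−1)^2/∏(2,1,1,1,0,1)! = 1/2  (running 1/2)
  +(−1)^3/∏(3,0,0,0,1,2)! = -1/12  (running 5/12)
⟨..|..⟩ = √(48/35)·(5/12) = +0.487950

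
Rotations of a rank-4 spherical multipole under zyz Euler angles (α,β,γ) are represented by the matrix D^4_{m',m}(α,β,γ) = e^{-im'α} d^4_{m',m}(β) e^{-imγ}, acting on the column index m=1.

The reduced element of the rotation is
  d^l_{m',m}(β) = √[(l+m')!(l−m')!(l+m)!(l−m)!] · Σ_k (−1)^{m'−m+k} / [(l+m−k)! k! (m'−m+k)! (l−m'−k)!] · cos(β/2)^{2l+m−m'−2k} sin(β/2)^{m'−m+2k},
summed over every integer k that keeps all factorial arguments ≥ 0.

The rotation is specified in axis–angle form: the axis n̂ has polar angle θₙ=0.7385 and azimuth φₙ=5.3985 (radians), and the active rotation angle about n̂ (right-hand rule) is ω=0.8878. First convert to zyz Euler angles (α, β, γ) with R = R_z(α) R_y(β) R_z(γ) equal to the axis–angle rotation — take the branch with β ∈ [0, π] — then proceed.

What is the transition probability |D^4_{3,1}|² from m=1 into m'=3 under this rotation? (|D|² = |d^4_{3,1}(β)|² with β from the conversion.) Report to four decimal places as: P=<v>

P=0.1875

Axis–angle → zyz. n̂ = (sinθₙcosφₙ, sinθₙsinφₙ, cosθₙ) = (+0.426481, -0.520849, +0.739479), ω = 0.8878.
R = I cosω + sinω [n̂]ₓ + (1−cosω) n̂n̂ᵀ gives
  R = [+0.698214, -0.655543, -0.287680; +0.491663, +0.731191, -0.472892; +0.520350, +0.188738, +0.832834]
β = atan2(√(R₁₃²+R₂₃²), R₃₃) = 0.586587; α = atan2(R₂₃, R₁₃) mod 2π = 4.165858; γ = atan2(R₃₂, −R₃₁) mod 2π = 2.793636
Split into d^4_{3,1}(β=0.5866) × two z-phases.
Half-angle: c=0.957297, s=0.289107. N=√(5040·1·120·6)=1904.940944
k∈{0,1} keeps every argument non-negative
  k=0: (−1)^2·1904.9409/(240)·0.9573^6·0.2891^2 = +0.510583
  k=1: (−1)^3·1904.9409/(144)·0.9573^4·0.2891^4 = -0.077614
d^4_{3,1}(0.5866) = +0.510583 -0.077614 = +0.432970
|D^4_{3,1}|² = |d^4_{3,1}(β)|² = (+0.432970)² = 0.187463 (the z-rotation phases have unit modulus)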